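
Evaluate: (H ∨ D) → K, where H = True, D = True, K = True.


H = True, D = True, K = True
Step 1: H ∨ D = True OR True = True
Step 2: (True) → K: false only when antecedent=True and K=False.
Result: True

True


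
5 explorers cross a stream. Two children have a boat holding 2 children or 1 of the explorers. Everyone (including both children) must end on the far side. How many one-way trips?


Per crossing of one of the explorers: children→, one←, one of the explorers→, one← = 4 trips
5 × 4 = 20, + 1 final children→ = 21
Minimum trips = 21

21


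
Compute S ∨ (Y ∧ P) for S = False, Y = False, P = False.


S = False, Y = False, P = False
Step 1: Y ∧ P = False AND False = False
Step 2: S ∨ False = False OR False = False
AND evaluated first (higher precedence); then OR applied.

False


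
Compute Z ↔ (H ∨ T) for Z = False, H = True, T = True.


Z = False, H = True, T = True
Step 1: H ∨ T = True OR True = True
Step 2: Z ↔ (True): true when both sides have same truth value.
Result: False ↔ True = False

False


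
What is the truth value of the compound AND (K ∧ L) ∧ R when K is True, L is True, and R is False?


K = True, L = True, R = False
Step 1: K ∧ L = True AND True = True
Step 2: True ∧ R = True AND False = False
AND is true only when ALL operands are true.

False


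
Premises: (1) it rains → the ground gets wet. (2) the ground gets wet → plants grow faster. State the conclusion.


Hypothetical syllogism: P → Q, Q → R ⊢ P → R
Premise 1: it rains → the ground gets wet
Premise 2: the ground gets wet → plants grow faster
Chain the implications: the middle term (the ground gets wet) links the two.
Conclusion: If it rains, then plants grow faster.

If it rains, then plants grow faster.


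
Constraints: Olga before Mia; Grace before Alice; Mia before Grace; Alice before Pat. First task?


Constraints: Olga before Mia; Grace before Alice; Mia before Grace; Alice before Pat
The first task can have nothing scheduled before it, so it must never appear on the right of a 'before'.
Tasks appearing after some 'before': Mia, Alice, Grace, Pat.
The only task not in that list is Olga → it is first.

Olga


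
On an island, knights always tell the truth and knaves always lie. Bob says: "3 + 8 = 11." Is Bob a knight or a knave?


Statement: "3 + 8 = 11."
Actual: 3 + 8 = 11
Claimed: 11
Statement is TRUE → Bob tells the truth → Knight

Knight


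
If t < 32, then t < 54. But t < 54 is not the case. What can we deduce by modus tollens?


Modus tollens: P → Q, ¬Q ⊢ ¬P
P: t < 32
Q: t < 54
We have P → Q and Q is false.
By modus tollens, P must be false.

It is not the case that t < 32


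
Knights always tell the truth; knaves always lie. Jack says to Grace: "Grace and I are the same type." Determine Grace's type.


Jack says: "Grace and I are the same type."
Case 1: Jack is a Knight (truth-teller)
  Statement is true → they ARE the same → Grace is also a Knight
Case 2: Jack is a Knave (liar)
  Statement is false → they are NOT the same → Grace is a Knight
In both cases, Grace is a Knight.

Knight


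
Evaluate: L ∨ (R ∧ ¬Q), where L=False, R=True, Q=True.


L = False, R = True, Q = True
Expression: L ∨ (R ∧ ¬Q)
Step 1: ¬Q = NOT True = False
Step 2: R ∧ ¬Q = True AND False = False
Step 3: L ∨ (False) = False OR False = False

False


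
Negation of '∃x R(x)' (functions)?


Original: ∃x R(x)
Rule: ¬∀→∃, ¬∃→∀, negate predicate.
Negation: ∀x ¬R(x)

∀x ¬R(x)


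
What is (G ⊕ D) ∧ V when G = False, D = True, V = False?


G = False, D = True, V = False
Step 1: G ⊕ D = False XOR True = True
Step 2: True ∧ V = True AND False = False
XOR true when exactly one of G,D is true; then AND with V.

False


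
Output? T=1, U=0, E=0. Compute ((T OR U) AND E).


T OR U = 1|0 = 1
1 AND 0 = 0

0


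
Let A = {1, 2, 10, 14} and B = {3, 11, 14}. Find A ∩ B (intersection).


A = {1, 2, 10, 14}
B = {3, 11, 14}
Operation: intersection
Elements in both: 14

{14}


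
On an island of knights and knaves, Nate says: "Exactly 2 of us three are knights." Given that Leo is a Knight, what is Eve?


Nate claims exactly 2 knights among Nate, Leo, Eve.
Given: Leo is a Knight.

Case 1: Nate is a Knight (tells truth)
  Then exactly 2 of the three are knights.
  Counting Nate, Leo: 2 knight(s) so far. Need 0 more → Eve = Knave.
Case 2: Nate is a Knave (lies)
  Then the count is NOT 2.
  If Eve = Knight, count = 2 = 2 → claim would be true, contradicts lie.
  If Eve = Knave, count = 1 ≠ 2 → lie confirmed ✓

Eve is a Knave.

Knave


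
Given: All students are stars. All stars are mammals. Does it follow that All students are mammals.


Premise 1: All students are stars.
Premise 2: All stars are mammals.
Conclusion: All students are mammals.
Barbara syllogism (AAA-1): All A are B, All B are C → All A are C.
Middle term (stars) distributed in premise 2.

Valid


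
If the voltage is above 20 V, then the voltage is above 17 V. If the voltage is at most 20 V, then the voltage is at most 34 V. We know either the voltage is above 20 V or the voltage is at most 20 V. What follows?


Constructive dilemma: (P → Q) ∧ (R → S), P ∨ R ⊢ Q ∨ S
Premise 1: the voltage is above 20 V → the voltage is above 17 V
Premise 2: the voltage is at most 20 V → the voltage is at most 34 V
Premise 3: the voltage is above 20 V ∨ the voltage is at most 20 V
Case 1: Assuming the voltage is above 20 V, then by Premise 1, the voltage is above 17 V.
Case 2: Assuming the voltage is at most 20 V, then by Premise 2, the voltage is at most 34 V.
Since one of the voltage is above 20 V or the voltage is at most 20 V must hold, we get the voltage is above 17 V or the voltage is at most 34 V.

The voltage is above 17 V or the voltage is at most 34 V.


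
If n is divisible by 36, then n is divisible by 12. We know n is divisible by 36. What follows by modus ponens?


Modus ponens: P → Q, P ⊢ Q
P: n is divisible by 36
Q: n is divisible by 12
We have P → Q and P is true.
By modus ponens, Q must be true.

n is divisible by 12


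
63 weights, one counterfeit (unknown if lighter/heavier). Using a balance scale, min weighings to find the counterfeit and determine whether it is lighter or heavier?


Let n = 63. 126 possibilities (n weights × lighter/heavier); each weighing has 3 outcomes.
Bound for k weighings: say the first weighing puts j weights on each pan. If it tips, the 2j weighed weights remain suspects (each with a known direction) and k-1 weighings give 3^(k-1) outcomes; 3^(k-1) is odd, so 2j ≤ 3^(k-1) - 1. If it balances, the n - 2j unweighed weights remain with direction unknown: 2(n - 2j) ≤ 3^(k-1) - 1 by the same parity argument. Adding, n ≤ (3^(k-1) - 1) + (3^(k-1) - 1)/2 = (3^k - 3)/2, and the classical three-group strategy achieves this (3 weights in 2 weighings, 12 in 3, 39 in 4, 120 in 5).
So we need the smallest k with (3^k - 3)/2 ≥ 63.
k = 4: (3^4 - 3)/2 = 39 < 63 ✗
k = 5: (3^5 - 3)/2 = 120 ≥ 63 ✓

5


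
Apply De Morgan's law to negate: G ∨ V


De Morgan's law: ¬(P ∨ Q) ≡ ¬P ∧ ¬Q
¬(G ∨ V) = ¬G ∧ ¬V

¬G ∧ ¬V


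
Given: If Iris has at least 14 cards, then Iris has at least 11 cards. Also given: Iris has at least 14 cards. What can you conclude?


Modus ponens: P → Q, P ⊢ Q
P: Iris has at least 14 cards
Q: Iris has at least 11 cards
We have P → Q and P is true.
By modus ponens, Q must be true.

Iris has at least 11 cards


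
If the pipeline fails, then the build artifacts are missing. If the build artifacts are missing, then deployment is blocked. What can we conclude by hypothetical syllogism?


Hypothetical syllogism: P → Q, Q → R ⊢ P → R
Premise 1: the pipeline fails → the build artifacts are missing
Premise 2: the build artifacts are missing → deployment is blocked
Chain the implications: the middle term (the build artifacts are missing) links the two.
Conclusion: If the pipeline fails, then deployment is blocked.

If the pipeline fails, then deployment is blocked.


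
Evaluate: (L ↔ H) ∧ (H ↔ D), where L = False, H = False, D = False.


L = False, H = False, D = False
Step 1: L ↔ H is true when L and H have the same value. Result: True
Step 2: H ↔ D is true when H and D have the same value. Result: True
Step 3: True ∧ True = True

True


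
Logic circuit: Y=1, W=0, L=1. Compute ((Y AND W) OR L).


Y AND W = 1&0 = 0
0 OR 1 = 1

1


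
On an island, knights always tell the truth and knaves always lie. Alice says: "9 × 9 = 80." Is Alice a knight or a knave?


Statement: "9 × 9 = 80."
Actual: 9 × 9 = 81
Claimed: 80
Statement is FALSE → Alice lies → Knave

Knave


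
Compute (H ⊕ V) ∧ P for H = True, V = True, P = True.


H = True, V = True, P = True
Step 1: H ⊕ V = True XOR True = False
Step 2: False ∧ P = False AND True = False
XOR true when exactly one of H,V is true; then AND with P.

False


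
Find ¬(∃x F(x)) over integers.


Original: ∃x F(x)
Rule: ¬∀→∃, ¬∃→∀, negate predicate.
Negation: ∀x ¬F(x)

∀x ¬F(x)


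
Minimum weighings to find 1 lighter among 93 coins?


Each weighing has 3 outcomes (left heavy / balance / right heavy), so k weighings distinguish at most 3^k cases; splitting into three near-equal groups achieves this.
Need 3^k ≥ 93: 3^4 = 81 < 93 ≤ 3^5 = 243
k = ⌈log₃(93)⌉ = 5

5


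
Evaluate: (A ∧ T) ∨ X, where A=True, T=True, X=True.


A = True, T = True, X = True
Expression: (A ∧ T) ∨ X
Step 1: A ∧ T = True AND True = True
Step 2: (True) ∨ X = True OR True = True

True


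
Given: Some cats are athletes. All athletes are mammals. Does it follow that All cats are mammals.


Premise 1: Some cats are athletes.
Premise 2: All athletes are mammals.
Conclusion: All cats are mammals.
Fallacy: illicit minor. The minor term (cats) is distributed in the conclusion ('All cats ...') but undistributed in its premise ('Some cats are athletes' doesn't cover all cats).
Only 'Some cats are mammals' follows, not 'All'.

Invalid


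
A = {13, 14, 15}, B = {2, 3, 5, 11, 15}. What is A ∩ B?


A = {13, 14, 15}
B = {2, 3, 5, 11, 15}
Operation: intersection
Elements in both: 15

{15}


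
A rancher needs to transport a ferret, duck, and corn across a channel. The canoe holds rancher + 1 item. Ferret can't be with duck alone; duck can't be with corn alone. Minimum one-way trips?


1. rancher+duck → 2. rancher ← 3. rancher+ferret → 4. rancher+duck ← 5. rancher+corn → 6. rancher ← 7. rancher+duck →
Minimum trips = 7

7


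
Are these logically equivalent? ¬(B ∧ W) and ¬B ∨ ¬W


Expression 1: ¬(B ∧ W)
Expression 2: ¬B ∨ ¬W
Truth table (B W | Expr1 Expr2):
  T T |   F     F
  T F |   T     T
  F T |   T     T
  F F |   T     T
All 4 rows agree, so the expressions are logically equivalent.

Yes


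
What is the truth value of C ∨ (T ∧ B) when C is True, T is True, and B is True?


C = True, T = True, B = True
Step 1: T ∧ B = True AND True = True
Step 2: C ∨ True = True OR True = True
AND evaluated first (higher precedence); then OR applied.

True


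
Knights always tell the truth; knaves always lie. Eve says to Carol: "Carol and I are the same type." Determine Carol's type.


Eve says: "Carol and I are the same type."
Case 1: Eve is a Knight (truth-teller)
  Statement is true → they ARE the same → Carol is also a Knight
Case 2: Eve is a Knave (liar)
  Statement is false → they are NOT the same → Carol is a Knight
In both cases, Carol is a Knight.

Knight


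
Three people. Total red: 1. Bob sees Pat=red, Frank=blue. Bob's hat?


Total red = 1, seen red = 1
Own red = 1 - 1 = 0
Bob's hat is blue.

blue


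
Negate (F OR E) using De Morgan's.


De Morgan's law: ¬(P ∨ Q) ≡ ¬P ∧ ¬Q
¬(F ∨ E) = ¬F ∧ ¬E

¬F ∧ ¬E


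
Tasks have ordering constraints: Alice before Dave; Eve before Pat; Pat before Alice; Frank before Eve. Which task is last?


Constraints: Alice before Dave; Eve before Pat; Pat before Alice; Frank before Eve
The last task can have nothing scheduled after it, so it must never appear on the left of a 'before'.
Tasks appearing before some other task: Alice, Eve, Pat, Frank.
The only task not in that list is Dave → it is last.

Dave


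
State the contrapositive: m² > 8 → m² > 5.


Original: If m² > 8, then m² > 5
Contrapositive: If ¬Q, then ¬P
Negate Q: not (m² > 5)
Negate P: not (m² > 8)

If not (m² > 5), then not (m² > 8).


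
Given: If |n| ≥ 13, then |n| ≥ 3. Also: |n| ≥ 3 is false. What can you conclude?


Modus tollens: P → Q, ¬Q ⊢ ¬P
P: |n| ≥ 13
Q: |n| ≥ 3
We have P → Q and Q is false.
By modus tollens, P must be false.

It is not the case that |n| ≥ 13


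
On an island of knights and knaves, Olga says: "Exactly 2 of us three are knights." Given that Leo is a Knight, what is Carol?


Olga claims exactly 2 knights among Olga, Leo, Carol.
Given: Leo is a Knight.

Case 1: Olga is a Knight (tells truth)
  Then exactly 2 of the three are knights.
  Counting Olga, Leo: 2 knight(s) so far. Need 0 more → Carol = Knave.
Case 2: Olga is a Knave (lies)
  Then the count is NOT 2.
  If Carol = Knight, count = 2 = 2 → claim would be true, contradicts lie.
  If Carol = Knave, count = 1 ≠ 2 → lie confirmed ✓

Carol is a Knave.

Knave


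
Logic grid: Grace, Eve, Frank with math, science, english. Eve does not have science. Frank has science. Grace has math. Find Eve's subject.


From clues:
  Frank → science
  Grace → math
By elimination, Eve gets the remaining.

english


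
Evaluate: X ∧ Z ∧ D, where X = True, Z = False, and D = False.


X = True, Z = False, D = False
Step 1: X ∧ Z = True AND False = False
Step 2: (False) ∧ D = (False) AND False = False
AND is true only when ALL operands are true.

False


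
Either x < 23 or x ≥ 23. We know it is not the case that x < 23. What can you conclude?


Disjunctive syllogism: P ∨ Q, ¬P ⊢ Q
Disjunction: x < 23 ∨ x ≥ 23
We know it is not the case that x < 23.
By disjunctive syllogism, the other disjunct must be true.

x ≥ 23


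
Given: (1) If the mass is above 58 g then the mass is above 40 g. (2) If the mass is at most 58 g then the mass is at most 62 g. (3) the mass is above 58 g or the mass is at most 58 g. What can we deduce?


Constructive dilemma: (P → Q) ∧ (R → S), P ∨ R ⊢ Q ∨ S
Premise 1: the mass is above 58 g → the mass is above 40 g
Premise 2: the mass is at most 58 g → the mass is at most 62 g
Premise 3: the mass is above 58 g ∨ the mass is at most 58 g
Case 1: Assuming the mass is above 58 g, then by Premise 1, the mass is above 40 g.
Case 2: Assuming the mass is at most 58 g, then by Premise 2, the mass is at most 62 g.
Since one of the mass is above 58 g or the mass is at most 58 g must hold, we get the mass is above 40 g or the mass is at most 62 g.

The mass is above 40 g or the mass is at most 62 g.


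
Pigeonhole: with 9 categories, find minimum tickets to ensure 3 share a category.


Pigeonhole: to guarantee k in one of n categories, need (k-1)×n + 1.
k = 3, n = 9
Minimum = (3-1) × 9 + 1 = 2 × 9 + 1

19


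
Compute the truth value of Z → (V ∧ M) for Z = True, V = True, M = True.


Z = True, V = True, M = True
Step 1: V ∧ M = True AND True = True
Step 2: Z → (True): false only when Z=True and consequent=False.
Result: True

True


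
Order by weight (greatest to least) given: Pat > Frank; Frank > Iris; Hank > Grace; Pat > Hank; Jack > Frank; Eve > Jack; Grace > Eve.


Constraints: Pat > Frank; Frank > Iris; Hank > Grace; Pat > Hank; Jack > Frank; Eve > Jack; Grace > Eve
Method: at each step, the next-highest is the one remaining person who never appears on the smaller side of a constraint between remaining people.
  Step 1: remaining {Frank, Iris, Jack, Pat, Grace, Hank, Eve}; on the smaller side: {Frank, Iris, Jack, Grace, Hank, Eve} → Pat is next (Pat > Frank; Pat > Hank).
  Step 2: remaining {Frank, Iris, Jack, Grace, Hank, Eve}; on the smaller side: {Frank, Iris, Jack, Grace, Eve} → Hank is next (Hank > Grace).
  Step 3: remaining {Frank, Iris, Jack, Grace, Eve}; on the smaller side: {Frank, Iris, Jack, Eve} → Grace is next (Grace > Eve).
  Step 4: remaining {Frank, Iris, Jack, Eve}; on the smaller side: {Frank, Iris, Jack} → Eve is next (Eve > Jack).
  Step 5: remaining {Frank, Iris, Jack}; on the smaller side: {Frank, Iris} → Jack is next (Jack > Frank).
  Step 6: remaining {Frank, Iris}; on the smaller side: {Iris} → Frank is next (Frank > Iris).
  Step 7: only Iris remains → lowest.
Final ranking (highest to lowest):

Pat > Hank > Grace > Eve > Jack > Frank > Iris


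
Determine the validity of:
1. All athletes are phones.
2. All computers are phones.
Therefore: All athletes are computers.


Premise 1: All athletes are phones.
Premise 2: All computers are phones.
Conclusion: All athletes are computers.
Fallacy: undistributed middle. phones is predicate in both.
Counterexample: athletes and computers could be disjoint subsets of phones.

Invalid


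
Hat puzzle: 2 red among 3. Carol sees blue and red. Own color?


Total red = 2, seen red = 1
Own red = 2 - 1 = 1
Carol's hat is red.

red


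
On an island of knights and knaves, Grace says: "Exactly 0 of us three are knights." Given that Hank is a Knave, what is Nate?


Grace claims exactly 0 knights among Grace, Hank, Nate.
Given: Hank is a Knave.

Case 1: Grace is a Knight (tells truth)
  Then exactly 0 of the three are knights.
  Counting Grace, Hank: 1 knight(s) so far. Need -1 more → impossible.
Case 2: Grace is a Knave (lies)
  Then the count is NOT 0.
  If Nate = Knave, count = 0 = 0 → claim would be true, contradicts lie.
  If Nate = Knight, count = 1 ≠ 0 → lie confirmed ✓

Nate is a Knight.

Knight


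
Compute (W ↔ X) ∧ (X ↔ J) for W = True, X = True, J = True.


W = True, X = True, J = True
Step 1: W ↔ X is true when W and X have the same value. Result: True
Step 2: X ↔ J is true when X and J have the same value. Result: True
Step 3: True ∧ True = True

True


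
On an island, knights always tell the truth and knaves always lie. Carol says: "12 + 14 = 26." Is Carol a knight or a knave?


Statement: "12 + 14 = 26."
Actual: 12 + 14 = 26
Claimed: 26
Statement is TRUE → Carol tells the truth → Knight

Knight


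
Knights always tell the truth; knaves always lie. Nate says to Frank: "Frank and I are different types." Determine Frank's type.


Nate says: "Frank and I are different types."
Case 1: Nate is a Knight (truth-teller)
  Statement is true → they ARE different → Frank is a Knave
Case 2: Nate is a Knave (liar)
  Statement is false → they are NOT different → Frank is a Knave
In both cases, Frank is a Knave.

Knave


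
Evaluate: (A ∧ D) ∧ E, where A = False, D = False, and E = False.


A = False, D = False, E = False
Step 1: A ∧ D = False AND False = False
Step 2: False ∧ E = False AND False = False
AND is true only when ALL operands are true.

False


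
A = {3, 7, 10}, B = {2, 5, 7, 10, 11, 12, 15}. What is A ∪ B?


A = {3, 7, 10}
B = {2, 5, 7, 10, 11, 12, 15}
Operation: union
All elements combined: 2, 3, 5, 7, 10, 11, 12, 15

{2, 3, 5, 7, 10, 11, 12, 15}


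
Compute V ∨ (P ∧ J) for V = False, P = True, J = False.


V = False, P = True, J = False
Step 1: P ∧ J = True AND False = False
Step 2: V ∨ False = False OR False = False
AND evaluated first (higher precedence); then OR applied.

False


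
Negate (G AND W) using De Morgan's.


De Morgan's law: ¬(P ∧ Q) ≡ ¬P ∨ ¬Q
¬(G ∧ W) = ¬G ∨ ¬W

¬G ∨ ¬W


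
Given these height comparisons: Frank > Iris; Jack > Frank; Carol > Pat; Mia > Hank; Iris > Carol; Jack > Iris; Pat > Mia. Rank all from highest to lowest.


Constraints: Frank > Iris; Jack > Frank; Carol > Pat; Mia > Hank; Iris > Carol; Jack > Iris; Pat > Mia
Method: at each step, the next-highest is the one remaining person who never appears on the smaller side of a constraint between remaining people.
  Step 1: remaining {Jack, Frank, Iris, Mia, Hank, Pat, Carol}; on the smaller side: {Frank, Iris, Mia, Hank, Pat, Carol} → Jack is next (Jack > Frank; Jack > Iris).
  Step 2: remaining {Frank, Iris, Mia, Hank, Pat, Carol}; on the smaller side: {Iris, Mia, Hank, Pat, Carol} → Frank is next (Frank > Iris).
  Step 3: remaining {Iris, Mia, Hank, Pat, Carol}; on the smaller side: {Mia, Hank, Pat, Carol} → Iris is next (Iris > Carol).
  Step 4: remaining {Mia, Hank, Pat, Carol}; on the smaller side: {Mia, Hank, Pat} → Carol is next (Carol > Pat).
  Step 5: remaining {Mia, Hank, Pat}; on the smaller side: {Mia, Hank} → Pat is next (Pat > Mia).
  Step 6: remaining {Mia, Hank}; on the smaller side: {Hank} → Mia is next (Mia > Hank).
  Step 7: only Hank remains → lowest.
Final ranking (highest to lowest):

Jack > Frank > Iris > Carol > Pat > Mia > Hank


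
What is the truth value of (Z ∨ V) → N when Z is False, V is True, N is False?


Z = False, V = True, N = False
Step 1: Z ∨ V = False OR True = True
Step 2: (True) → N: false only when antecedent=True and N=False.
Result: False

False


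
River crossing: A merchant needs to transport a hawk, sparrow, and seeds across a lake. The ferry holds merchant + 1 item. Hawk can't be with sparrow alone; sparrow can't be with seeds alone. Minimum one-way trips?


1. merchant+sparrow → 2. merchant ← 3. merchant+hawk → 4. merchant+sparrow ← 5. merchant+seeds → 6. merchant ← 7. merchant+sparrow →
Minimum trips = 7

7


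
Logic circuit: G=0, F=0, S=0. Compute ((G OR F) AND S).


G OR F = 0|0 = 0
0 AND 0 = 0

0


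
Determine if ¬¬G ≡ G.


Expression 1: ¬¬G
Expression 2: G
Truth table (G | Expr1 Expr2):
  T |   T     T
  F |   F     F
All 2 rows agree, so the expressions are logically equivalent.

Yes


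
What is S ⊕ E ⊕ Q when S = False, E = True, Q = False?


S = False, E = True, Q = False
Step 1: S ⊕ E = False XOR True = True
Step 2: True ⊕ Q = True XOR False = True
XOR is true when an odd number of operands are true.

True


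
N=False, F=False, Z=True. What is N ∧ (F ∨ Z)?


N = False, F = False, Z = True
Expression: N ∧ (F ∨ Z)
Step 1: F ∨ Z = False OR True = True
Step 2: N ∧ (True) = False AND True = False

False


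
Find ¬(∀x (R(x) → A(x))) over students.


Original: ∀x (R(x) → A(x))
Rule: ¬∀→∃, ¬∃→∀, negate predicate.
Negation: ∃x (R(x) ∧ ¬A(x))

∃x (R(x) ∧ ¬A(x))


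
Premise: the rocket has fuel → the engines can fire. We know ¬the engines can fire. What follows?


Modus tollens: P → Q, ¬Q ⊢ ¬P
P: the rocket has fuel
Q: the engines can fire
We have P → Q and Q is false.
By modus tollens, P must be false.

It is not the case that the rocket has fuel


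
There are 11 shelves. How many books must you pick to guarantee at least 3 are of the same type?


Pigeonhole: to guarantee k in one of n categories, need (k-1)×n + 1.
k = 3, n = 11
Minimum = (3-1) × 11 + 1 = 2 × 11 + 1

23


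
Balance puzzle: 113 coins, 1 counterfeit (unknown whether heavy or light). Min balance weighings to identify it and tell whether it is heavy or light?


Let n = 113. 226 possibilities (n coins × lighter/heavier); each weighing has 3 outcomes.
Bound for k weighings: say the first weighing puts j coins on each pan. If it tips, the 2j weighed coins remain suspects (each with a known direction) and k-1 weighings give 3^(k-1) outcomes; 3^(k-1) is odd, so 2j ≤ 3^(k-1) - 1. If it balances, the n - 2j unweighed coins remain with direction unknown: 2(n - 2j) ≤ 3^(k-1) - 1 by the same parity argument. Adding, n ≤ (3^(k-1) - 1) + (3^(k-1) - 1)/2 = (3^k - 3)/2, and the classical three-group strategy achieves this (3 coins in 2 weighings, 12 in 3, 39 in 4, 120 in 5).
So we need the smallest k with (3^k - 3)/2 ≥ 113.
k = 4: (3^4 - 3)/2 = 39 < 113 ✗
k = 5: (3^5 - 3)/2 = 120 ≥ 113 ✓

5


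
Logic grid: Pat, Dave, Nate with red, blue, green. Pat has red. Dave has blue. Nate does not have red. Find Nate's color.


From clues:
  Dave → blue
  Pat → red
By elimination, Nate gets the remaining.

green


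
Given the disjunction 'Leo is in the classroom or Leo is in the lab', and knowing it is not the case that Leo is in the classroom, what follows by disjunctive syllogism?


Disjunctive syllogism: P ∨ Q, ¬P ⊢ Q
Disjunction: Leo is in the classroom ∨ Leo is in the lab
We know it is not the case that Leo is in the classroom.
By disjunctive syllogism, the other disjunct must be true.

Leo is in the lab


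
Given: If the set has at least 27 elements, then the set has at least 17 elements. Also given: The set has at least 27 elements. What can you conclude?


Modus ponens: P → Q, P ⊢ Q
P: the set has at least 27 elements
Q: the set has at least 17 elements
We have P → Q and P is true.
By modus ponens, Q must be true.

The set has at least 17 elements


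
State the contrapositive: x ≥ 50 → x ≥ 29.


Original: If x ≥ 50, then x ≥ 29
Contrapositive: If ¬Q, then ¬P
Negate Q: not (x ≥ 29)
Negate P: not (x ≥ 50)

If not (x ≥ 29), then not (x ≥ 50).


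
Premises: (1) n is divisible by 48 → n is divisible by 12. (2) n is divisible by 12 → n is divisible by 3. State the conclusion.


Hypothetical syllogism: P → Q, Q → R ⊢ P → R
Premise 1: n is divisible by 48 → n is divisible by 12
Premise 2: n is divisible by 12 → n is divisible by 3
Chain the implications: the middle term (n is divisible by 12) links the two.
Conclusion: If n is divisible by 48, then n is divisible by 3.

If n is divisible by 48, then n is divisible by 3.


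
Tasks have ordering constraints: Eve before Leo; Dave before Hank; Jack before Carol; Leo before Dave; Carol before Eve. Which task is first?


Constraints: Eve before Leo; Dave before Hank; Jack before Carol; Leo before Dave; Carol before Eve
The first task can have nothing scheduled before it, so it must never appear on the right of a 'before'.
Tasks appearing after some 'before': Leo, Hank, Carol, Dave, Eve.
The only task not in that list is Jack → it is first.

Jack


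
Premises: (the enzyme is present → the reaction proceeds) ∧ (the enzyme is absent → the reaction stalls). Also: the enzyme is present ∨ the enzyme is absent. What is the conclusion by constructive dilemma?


Constructive dilemma: (P → Q) ∧ (R → S), P ∨ R ⊢ Q ∨ S
Premise 1: the enzyme is present → the reaction proceeds
Premise 2: the enzyme is absent → the reaction stalls
Premise 3: the enzyme is present ∨ the enzyme is absent
Case 1: Assuming the enzyme is present, then by Premise 1, the reaction proceeds.
Case 2: Assuming the enzyme is absent, then by Premise 2, the reaction stalls.
Since one of the enzyme is present or the enzyme is absent must hold, we get the reaction proceeds or the reaction stalls.

The reaction proceeds or the reaction stalls.


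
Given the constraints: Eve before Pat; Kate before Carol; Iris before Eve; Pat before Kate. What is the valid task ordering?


Constraints: Eve before Pat; Kate before Carol; Iris before Eve; Pat before Kate
Method: repeatedly schedule the remaining task that has no remaining task required before it.
  Step 1: remaining {Pat, Iris, Kate, Carol, Eve}; every task except Iris still has a predecessor pending → schedule Iris.
  Step 2: remaining {Pat, Kate, Carol, Eve}; every task except Eve still has a predecessor pending → schedule Eve.
  Step 3: remaining {Pat, Kate, Carol}; every task except Pat still has a predecessor pending → schedule Pat.
  Step 4: remaining {Kate, Carol}; every task except Kate still has a predecessor pending → schedule Kate.
  Step 5: only Carol remains → schedule Carol.
Resulting order:

Iris → Eve → Pat → Kate → Carol


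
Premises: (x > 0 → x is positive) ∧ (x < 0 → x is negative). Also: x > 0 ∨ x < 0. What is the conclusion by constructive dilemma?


Constructive dilemma: (P → Q) ∧ (R → S), P ∨ R ⊢ Q ∨ S
Premise 1: x > 0 → x is positive
Premise 2: x < 0 → x is negative
Premise 3: x > 0 ∨ x < 0
Case 1: Assuming x > 0, then by Premise 1, x is positive.
Case 2: Assuming x < 0, then by Premise 2, x is negative.
Since one of x > 0 or x < 0 must hold, we get x is positive or x is negative.

x is positive or x is negative.


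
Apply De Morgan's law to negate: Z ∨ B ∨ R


De Morgan's law: ¬(P ∨ Q ∨ R) ≡ ¬P ∧ ¬Q ∧ ¬R
¬(Z ∨ B ∨ R) = ¬Z ∧ ¬B ∧ ¬R

¬Z ∧ ¬B ∧ ¬R


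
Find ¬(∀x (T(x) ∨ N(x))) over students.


Original: ∀x (T(x) ∨ N(x))
Rule: ¬∀→∃, ¬∃→∀, negate predicate.
Negation: ∃x (¬T(x) ∧ ¬N(x))

∃x (¬T(x) ∧ ¬N(x))


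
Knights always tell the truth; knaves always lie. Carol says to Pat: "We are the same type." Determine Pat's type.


Carol says: "We are the same type."
Case 1: Carol is a Knight (truth-teller)
  Statement is true → they ARE the same → Pat is also a Knight
Case 2: Carol is a Knave (liar)
  Statement is false → they are NOT the same → Pat is a Knight
In both cases, Pat is a Knight.

Knight


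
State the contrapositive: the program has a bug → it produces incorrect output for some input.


Original: If the program has a bug, then it produces incorrect output for some input
Contrapositive: If ¬Q, then ¬P
Negate Q: not (it produces incorrect output for some input)
Negate P: not (the program has a bug)

If not (it produces incorrect output for some input), then not (the program has a bug).


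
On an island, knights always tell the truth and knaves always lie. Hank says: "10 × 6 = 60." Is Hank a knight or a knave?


Statement: "10 × 6 = 60."
Actual: 10 × 6 = 60
Claimed: 60
Statement is TRUE → Hank tells the truth → Knight

Knight


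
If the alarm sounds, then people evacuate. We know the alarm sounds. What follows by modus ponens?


Modus ponens: P → Q, P ⊢ Q
P: the alarm sounds
Q: people evacuate
We have P → Q and P is true.
By modus ponens, Q must be true.

People evacuate


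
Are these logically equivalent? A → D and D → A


Expression 1: A → D
Expression 2: D → A
Truth table (A D | Expr1 Expr2):
  T T |   T     T
  T F |   F     T   ← differ
  F T |   T     F   ← differ
  F F |   T     T
Counterexample: A=T, D=F gives Expr1 = F but Expr2 = T, so the expressions are NOT logically equivalent.

No


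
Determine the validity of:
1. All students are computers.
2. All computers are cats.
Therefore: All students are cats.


Premise 1: All students are computers.
Premise 2: All computers are cats.
Conclusion: All students are cats.
Barbara syllogism (AAA-1): All A are B, All B are C → All A are C.
Middle term (computers) distributed in premise 2.

Valid


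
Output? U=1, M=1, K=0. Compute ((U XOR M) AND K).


U XOR M = 1^1 = 0
0 AND 0 = 0

0


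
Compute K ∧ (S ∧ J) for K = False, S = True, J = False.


K = False, S = True, J = False
Step 1: S ∧ J = True AND False = False
Step 2: K ∧ False = False AND False = False
AND is true only when ALL operands are true.

False


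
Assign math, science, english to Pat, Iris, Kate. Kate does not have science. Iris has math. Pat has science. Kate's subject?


From clues:
  Iris → math
  Pat → science
By elimination, Kate gets the remaining.

english


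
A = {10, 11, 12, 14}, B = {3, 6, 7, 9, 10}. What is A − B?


A = {10, 11, 12, 14}
B = {3, 6, 7, 9, 10}
Operation: difference A − B
In A but not B: 11, 12, 14

{11, 12, 14}


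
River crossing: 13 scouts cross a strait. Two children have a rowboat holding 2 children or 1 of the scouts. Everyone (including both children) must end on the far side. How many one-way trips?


Per crossing of one of the scouts: children→, one←, one of the scouts→, one← = 4 trips
13 × 4 = 52, + 1 final children→ = 53
Minimum trips = 53

53


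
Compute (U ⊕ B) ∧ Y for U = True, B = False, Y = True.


U = True, B = False, Y = True
Step 1: U ⊕ B = True XOR False = True
Step 2: True ∧ Y = True AND True = True
XOR true when exactly one of U,B is true; then AND with Y.

True


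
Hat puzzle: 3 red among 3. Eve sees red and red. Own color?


Total red = 3, seen red = 2
Own red = 3 - 2 = 1
Eve's hat is red.

red


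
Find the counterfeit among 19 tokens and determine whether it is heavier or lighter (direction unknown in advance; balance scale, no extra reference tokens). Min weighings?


Let n = 19. 38 possibilities (n tokens × lighter/heavier); each weighing has 3 outcomes.
Bound for k weighings: say the first weighing puts j tokens on each pan. If it tips, the 2j weighed tokens remain suspects (each with a known direction) and k-1 weighings give 3^(k-1) outcomes; 3^(k-1) is odd, so 2j ≤ 3^(k-1) - 1. If it balances, the n - 2j unweighed tokens remain with direction unknown: 2(n - 2j) ≤ 3^(k-1) - 1 by the same parity argument. Adding, n ≤ (3^(k-1) - 1) + (3^(k-1) - 1)/2 = (3^k - 3)/2, and the classical three-group strategy achieves this (3 tokens in 2 weighings, 12 in 3, 39 in 4, 120 in 5).
So we need the smallest k with (3^k - 3)/2 ≥ 19.
k = 3: (3^3 - 3)/2 = 12 < 19 ✗
k = 4: (3^4 - 3)/2 = 39 ≥ 19 ✓

4


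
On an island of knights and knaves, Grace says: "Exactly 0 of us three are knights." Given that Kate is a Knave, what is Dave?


Grace claims exactly 0 knights among Grace, Kate, Dave.
Given: Kate is a Knave.

Case 1: Grace is a Knight (tells truth)
  Then exactly 0 of the three are knights.
  Counting Grace, Kate: 1 knight(s) so far. Need -1 more → impossible.
Case 2: Grace is a Knave (lies)
  Then the count is NOT 0.
  If Dave = Knave, count = 0 = 0 → claim would be true, contradicts lie.
  If Dave = Knight, count = 1 ≠ 0 → lie confirmed ✓

Dave is a Knight.

Knight


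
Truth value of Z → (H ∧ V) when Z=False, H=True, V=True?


Z = False, H = True, V = True
Expression: Z → (H ∧ V)
Step 1: H ∧ V = True AND True = True
Step 2: Z → (True) = False → True = True

True


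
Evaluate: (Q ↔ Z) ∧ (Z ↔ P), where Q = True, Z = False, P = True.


Q = True, Z = False, P = True
Step 1: Q ↔ Z is true when Q and Z have the same value. Result: False
Step 2: Z ↔ P is true when Z and P have the same value. Result: False
Step 3: False ∧ False = False

False


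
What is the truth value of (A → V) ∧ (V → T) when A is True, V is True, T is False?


A = True, V = True, T = False
Step 1: A → V is false only when A=True and V=False. Result: True
Step 2: V → T is false only when V=True and T=False. Result: False
Step 3: True ∧ False = False

False


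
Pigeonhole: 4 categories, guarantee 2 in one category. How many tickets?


Pigeonhole: to guarantee k in one of n categories, need (k-1)×n + 1.
k = 2, n = 4
Minimum = (2-1) × 4 + 1 = 1 × 4 + 1

5


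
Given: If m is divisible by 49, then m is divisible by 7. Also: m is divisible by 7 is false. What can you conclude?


Modus tollens: P → Q, ¬Q ⊢ ¬P
P: m is divisible by 49
Q: m is divisible by 7
We have P → Q and Q is false.
By modus tollens, P must be false.

It is not the case that m is divisible by 49


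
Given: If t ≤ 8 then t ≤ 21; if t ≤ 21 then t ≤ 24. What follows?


Hypothetical syllogism: P → Q, Q → R ⊢ P → R
Premise 1: t ≤ 8 → t ≤ 21
Premise 2: t ≤ 21 → t ≤ 24
Chain the implications: the middle term (t ≤ 21) links the two.
Conclusion: If t ≤ 8, then t ≤ 24.

If t ≤ 8, then t ≤ 24.


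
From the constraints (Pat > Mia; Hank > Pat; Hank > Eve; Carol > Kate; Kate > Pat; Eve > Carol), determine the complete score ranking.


Constraints: Pat > Mia; Hank > Pat; Hank > Eve; Carol > Kate; Kate > Pat; Eve > Carol
Method: at each step, the next-highest is the one remaining person who never appears on the smaller side of a constraint between remaining people.
  Step 1: remaining {Pat, Eve, Hank, Mia, Carol, Kate}; on the smaller side: {Pat, Eve, Mia, Carol, Kate} → Hank is next (Hank > Pat; Hank > Eve).
  Step 2: remaining {Pat, Eve, Mia, Carol, Kate}; on the smaller side: {Pat, Mia, Carol, Kate} → Eve is next (Eve > Carol).
  Step 3: remaining {Pat, Mia, Carol, Kate}; on the smaller side: {Pat, Mia, Kate} → Carol is next (Carol > Kate).
  Step 4: remaining {Pat, Mia, Kate}; on the smaller side: {Pat, Mia} → Kate is next (Kate > Pat).
  Step 5: remaining {Pat, Mia}; on the smaller side: {Mia} → Pat is next (Pat > Mia).
  Step 6: only Mia remains → lowest.
Final ranking (highest to lowest):

Hank > Eve > Carol > Kate > Pat > Mia


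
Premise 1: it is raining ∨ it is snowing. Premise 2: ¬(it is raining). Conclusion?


Disjunctive syllogism: P ∨ Q, ¬P ⊢ Q
Disjunction: it is raining ∨ it is snowing
We know it is not the case that it is raining.
By disjunctive syllogism, the other disjunct must be true.

It is snowing


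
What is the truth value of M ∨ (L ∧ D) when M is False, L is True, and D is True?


M = False, L = True, D = True
Step 1: L ∧ D = True AND True = True
Step 2: M ∨ True = False OR True = True
AND evaluated first (higher precedence); then OR applied.

True


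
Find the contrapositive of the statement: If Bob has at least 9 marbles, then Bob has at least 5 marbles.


Original: If Bob has at least 9 marbles, then Bob has at least 5 marbles
Contrapositive: If ¬Q, then ¬P
Negate Q: not (Bob has at least 5 marbles)
Negate P: not (Bob has at least 9 marbles)

If not (Bob has at least 5 marbles), then not (Bob has at least 9 marbles).


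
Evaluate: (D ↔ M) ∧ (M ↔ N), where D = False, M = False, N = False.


D = False, M = False, N = False
Step 1: D ↔ M is true when D and M have the same value. Result: True
Step 2: M ↔ N is true when M and N have the same value. Result: True
Step 3: True ∧ True = True

True


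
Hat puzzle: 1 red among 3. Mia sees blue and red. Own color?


Total red = 1, seen red = 1
Own red = 1 - 1 = 0
Mia's hat is blue.

blue


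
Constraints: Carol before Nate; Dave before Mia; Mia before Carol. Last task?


Constraints: Carol before Nate; Dave before Mia; Mia before Carol
The last task can have nothing scheduled after it, so it must never appear on the left of a 'before'.
Tasks appearing before some other task: Carol, Dave, Mia.
The only task not in that list is Nate → it is last.

Nate


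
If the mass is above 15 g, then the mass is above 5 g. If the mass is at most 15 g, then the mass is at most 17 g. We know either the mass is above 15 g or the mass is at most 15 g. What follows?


Constructive dilemma: (P → Q) ∧ (R → S), P ∨ R ⊢ Q ∨ S
Premise 1: the mass is above 15 g → the mass is above 5 g
Premise 2: the mass is at most 15 g → the mass is at most 17 g
Premise 3: the mass is above 15 g ∨ the mass is at most 15 g
Case 1: Assuming the mass is above 15 g, then by Premise 1, the mass is above 5 g.
Case 2: Assuming the mass is at most 15 g, then by Premise 2, the mass is at most 17 g.
Since one of the mass is above 15 g or the mass is at most 15 g must hold, we get the mass is above 5 g or the mass is at most 17 g.

The mass is above 5 g or the mass is at most 17 g.


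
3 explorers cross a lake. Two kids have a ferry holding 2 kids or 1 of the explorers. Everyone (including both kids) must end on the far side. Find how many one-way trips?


Per crossing of one of the explorers: kids→, one←, one of the explorers→, one← = 4 trips
3 × 4 = 12, + 1 final kids→ = 13
Minimum trips = 13

13


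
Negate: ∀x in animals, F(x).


Original: ∀x F(x)
Rule: ¬∀→∃, ¬∃→∀, negate predicate.
Negation: ∃x ¬F(x)

∃x ¬F(x)


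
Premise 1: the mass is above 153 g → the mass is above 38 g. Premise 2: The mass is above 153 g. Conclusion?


Modus ponens: P → Q, P ⊢ Q
P: the mass is above 153 g
Q: the mass is above 38 g
We have P → Q and P is true.
By modus ponens, Q must be true.

The mass is above 38 g
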